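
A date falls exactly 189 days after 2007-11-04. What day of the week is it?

First find the weekday of Nov 4, 2007. Doomsday rule: the anchor day for the 2000s is Tuesday. For year 07: 7÷12 = 0 r 7, and 7÷4 = 1, so 0+7+1 = 8.
Tuesday + 8 ≡ Wednesday — that's 2007's doomsday.
In November the doomsday date is Nov 7.
Nov 4 is 3 days before Nov 7; 3 mod 7 = 3, so Wednesday − 3 = Sunday.
189 mod 7 = 0, so 189 days after a Sunday is Sunday + 0 = Sunday.

Sunday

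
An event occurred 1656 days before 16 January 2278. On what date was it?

−365 (one year) → Jan 16, 2277 (1291 left).
−366 (one year; includes Feb 29, 2276) → Jan 16, 2276 (925 left).
−365 (one year) → Jan 16, 2275 (560 left).
−365 (one year) → Jan 16, 2274 (195 left).
−16 → Dec 31, 2273 (end of Dec, 31 days; 179 left).
−31 → Nov 30, 2273 (end of Nov, 30 days; 148 left).
−30 → Oct 31, 2273 (end of Oct, 31 days; 118 left).
−31 → Sep 30, 2273 (end of Sep, 30 days; 87 left).
−30 → Aug 31, 2273 (end of Aug, 31 days; 57 left).
−31 → Jul 31, 2273 (end of Jul, 31 days; 26 left).
−26 → Jul 5, 2273.

July 5, 2273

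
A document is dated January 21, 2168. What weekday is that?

Thursday

Doomsday rule: the anchor day for the 2100s is Sunday. For year 68: 68÷12 = 5 r 8, and 8÷4 = 2, so 5+8+2 = 15.
Sunday + 15 ≡ Monday — that's 2168's doomsday.
In January the doomsday date is Jan 4 (2168 is a leap year (divisible by 4)).
Jan 21 is 17 days after Jan 4; 17 mod 7 = 3, so Monday + 3 = Thursday.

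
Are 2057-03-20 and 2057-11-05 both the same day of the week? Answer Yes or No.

From Mar 20, 2057 to Nov 5, 2057 is 230 days.
230 mod 7 = 6, so they are different weekdays.
(Mar 20, 2057 is a Tuesday; Nov 5, 2057 is a Monday.)

No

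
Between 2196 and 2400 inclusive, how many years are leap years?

50

Multiples of 4 in [2196,2400]: 52.
Of those, multiples of 100: 3 (not leap unless ÷400).
Multiples of 400: 1.
Leap years = 52 − 3 + 1 = 50.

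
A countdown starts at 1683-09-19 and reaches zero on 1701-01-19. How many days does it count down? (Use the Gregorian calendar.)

Sep 19, 1683 → Sep 19, 1684: 366 days (Feb 29, 1684 is in that span).
Sep 19, 1684 → Sep 19, 1685: 365 days.
Sep 19, 1685 → Sep 19, 1686: 365 days.
Sep 19, 1686 → Sep 19, 1687: 365 days.
Sep 19, 1687 → Sep 19, 1688: 366 days (Feb 29, 1688 is in that span).
Sep 19, 1688 → Sep 19, 1689: 365 days.
Sep 19, 1689 → Sep 19, 1690: 365 days.
Sep 19, 1690 → Sep 19, 1691: 365 days.
Sep 19, 1691 → Sep 19, 1692: 366 days (Feb 29, 1692 is in that span).
Sep 19, 1692 → Sep 19, 1693: 365 days.
Sep 19, 1693 → Sep 19, 1694: 365 days.
Sep 19, 1694 → Sep 19, 1695: 365 days.
Sep 19, 1695 → Sep 19, 1696: 366 days (Feb 29, 1696 is in that span).
Sep 19, 1696 → Sep 19, 1697: 365 days.
Sep 19, 1697 → Sep 19, 1698: 365 days.
Sep 19, 1698 → Sep 19, 1699: 365 days.
Sep 19, 1699 → Sep 19, 1700: 365 days.
Sep 19, 1700 → Oct 19, 1700: 30 days (September has 30).
Oct 19, 1700 → Nov 19, 1700: 31 days (October has 31).
Nov 19, 1700 → Dec 19, 1700: 30 days (November has 30).
Dec 19, 1700 → Jan 19, 1701: 31 days.
Total: 6331 days.

6331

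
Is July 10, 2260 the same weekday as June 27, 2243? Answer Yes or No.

From Jun 27, 2243 to Jul 10, 2260 is 6223 days.
6223 mod 7 = 0, so they are the same weekday.
(Jun 27, 2243 is a Tuesday; Jul 10, 2260 is a Tuesday.)

Yes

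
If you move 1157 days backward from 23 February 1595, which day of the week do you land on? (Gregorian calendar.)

First find the weekday of Feb 23, 1595. Doomsday rule: the anchor day for the 1500s is Wednesday. For year 95: 95÷12 = 7 r 11, and 11÷4 = 2, so 7+11+2 = 20.
Wednesday + 20 ≡ Tuesday — that's 1595's doomsday.
In February the doomsday date is Feb 28 (1595 is not a leap year).
Feb 23 is 5 days before Feb 28; 5 mod 7 = 5, so Tuesday − 5 = Thursday.
1157 mod 7 = 2, so 1157 days before a Thursday is Thursday − 2 = Tuesday.

Tuesday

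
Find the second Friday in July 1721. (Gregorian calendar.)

July 1, 1721 is a Tuesday.
The first Friday is therefore July 4 (3 days later).
The second Friday is 4 + 1×7 = July 11.

July 11, 1721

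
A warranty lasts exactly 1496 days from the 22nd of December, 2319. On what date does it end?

+366 (one year; includes Feb 29, 2320) → Dec 22, 2320 (1130 left).
+365 (one year) → Dec 22, 2321 (765 left).
+365 (one year) → Dec 22, 2322 (400 left).
Dec has 31 days: +10 → Jan 1, 2323 (390 left).
Jan has 31 days: +31 → Feb 1, 2323 (359 left).
Feb has 28 days: +28 → Mar 1, 2323 (331 left).
Mar has 31 days: +31 → Apr 1, 2323 (300 left).
Apr has 30 days: +30 → May 1, 2323 (270 left).
May has 31 days: +31 → Jun 1, 2323 (239 left).
Jun has 30 days: +30 → Jul 1, 2323 (209 left).
Jul has 31 days: +31 → Aug 1, 2323 (178 left).
Aug has 31 days: +31 → Sep 1, 2323 (147 left).
Sep has 30 days: +30 → Oct 1, 2323 (117 left).
Oct has 31 days: +31 → Nov 1, 2323 (86 left).
Nov has 30 days: +30 → Dec 1, 2323 (56 left).
Dec has 31 days: +31 → Jan 1, 2324 (25 left).
+25 → Jan 26, 2324.

January 26, 2324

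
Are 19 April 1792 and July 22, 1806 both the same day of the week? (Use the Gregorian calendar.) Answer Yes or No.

From Apr 19, 1792 to Jul 22, 1806 is 5206 days.
5206 mod 7 = 5, so they are different weekdays.
(Apr 19, 1792 is a Thursday; Jul 22, 1806 is a Tuesday.)

No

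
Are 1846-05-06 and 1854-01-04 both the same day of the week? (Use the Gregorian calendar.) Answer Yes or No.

Yes

From May 6, 1846 to Jan 4, 1854 is 2800 days.
2800 mod 7 = 0, so they are the same weekday.
(May 6, 1846 is a Wednesday; Jan 4, 1854 is a Wednesday.)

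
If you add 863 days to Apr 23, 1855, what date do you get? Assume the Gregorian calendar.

September 2, 1857

+366 (one year; includes Feb 29, 1856) → Apr 23, 1856 (497 left).
+365 (one year) → Apr 23, 1857 (132 left).
Apr has 30 days: +8 → May 1, 1857 (124 left).
May has 31 days: +31 → Jun 1, 1857 (93 left).
Jun has 30 days: +30 → Jul 1, 1857 (63 left).
Jul has 31 days: +31 → Aug 1, 1857 (32 left).
Aug has 31 days: +31 → Sep 1, 1857 (1 left).
+1 → Sep 2, 1857.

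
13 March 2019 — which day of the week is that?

Doomsday rule: the anchor day for the 2000s is Tuesday. For year 19: 19÷12 = 1 r 7, and 7÷4 = 1, so 1+7+1 = 9.
Tuesday + 9 ≡ Thursday — that's 2019's doomsday.
In March the doomsday date is Mar 14.
Mar 13 is 1 day before Mar 14; 1 mod 7 = 1, so Thursday − 1 = Wednesday.

Wednesday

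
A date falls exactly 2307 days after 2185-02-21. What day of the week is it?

Friday

Feb 21, 2185 is a Monday.
2307 mod 7 = 4, so 2307 days after a Monday is Monday + 4 = Friday.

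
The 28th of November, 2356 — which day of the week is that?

Wednesday

Doomsday rule: the anchor day for the 2300s is Wednesday. For year 56: 56÷12 = 4 r 8, and 8÷4 = 2, so 4+8+2 = 14.
Wednesday + 14 ≡ Wednesday — that's 2356's doomsday.
In November the doomsday date is Nov 7.
Nov 28 is 21 days after Nov 7; 21 mod 7 = 0, so Wednesday + 0 = Wednesday.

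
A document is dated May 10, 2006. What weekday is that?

Doomsday rule: the anchor day for the 2000s is Tuesday. For year 06: 6÷12 = 0 r 6, and 6÷4 = 1, so 0+6+1 = 7.
Tuesday + 7 ≡ Tuesday — that's 2006's doomsday.
In May the doomsday date is May 9.
May 10 is 1 day after May 9; 1 mod 7 = 1, so Tuesday + 1 = Wednesday.

Wednesday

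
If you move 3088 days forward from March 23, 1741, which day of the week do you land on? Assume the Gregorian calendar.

Mar 23, 1741 is a Thursday.
3088 mod 7 = 1, so 3088 days after a Thursday is Thursday + 1 = Friday.

Friday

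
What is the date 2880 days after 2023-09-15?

+366 (one year; includes Feb 29, 2024) → Sep 15, 2024 (2514 left).
+365 (one year) → Sep 15, 2025 (2149 left).
+365 (one year) → Sep 15, 2026 (1784 left).
+365 (one year) → Sep 15, 2027 (1419 left).
+366 (one year; includes Feb 29, 2028) → Sep 15, 2028 (1053 left).
+365 (one year) → Sep 15, 2029 (688 left).
+365 (one year) → Sep 15, 2030 (323 left).
Sep has 30 days: +16 → Oct 1, 2030 (307 left).
Oct has 31 days: +31 → Nov 1, 2030 (276 left).
Nov has 30 days: +30 → Dec 1, 2030 (246 left).
Dec has 31 days: +31 → Jan 1, 2031 (215 left).
Jan has 31 days: +31 → Feb 1, 2031 (184 left).
Feb has 28 days: +28 → Mar 1, 2031 (156 left).
Mar has 31 days: +31 → Apr 1, 2031 (125 left).
Apr has 30 days: +30 → May 1, 2031 (95 left).
May has 31 days: +31 → Jun 1, 2031 (64 left).
Jun has 30 days: +30 → Jul 1, 2031 (34 left).
Jul has 31 days: +31 → Aug 1, 2031 (3 left).
+3 → Aug 4, 2031.

August 4, 2031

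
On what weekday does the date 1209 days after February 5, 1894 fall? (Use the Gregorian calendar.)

First find the weekday of Feb 5, 1894. Doomsday rule: the anchor day for the 1800s is Friday. For year 94: 94÷12 = 7 r 10, and 10÷4 = 2, so 7+10+2 = 19.
Friday + 19 ≡ Wednesday — that's 1894's doomsday.
In February the doomsday date is Feb 28 (1894 is not a leap year).
Feb 5 is 23 days before Feb 28; 23 mod 7 = 2, so Wednesday − 2 = Monday.
1209 mod 7 = 5, so 1209 days after a Monday is Monday + 5 = Saturday.

Saturday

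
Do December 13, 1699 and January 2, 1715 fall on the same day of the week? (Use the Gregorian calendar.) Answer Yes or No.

No

From Dec 13, 1699 to Jan 2, 1715 is 5498 days.
5498 mod 7 = 3, so they are different weekdays.
(Dec 13, 1699 is a Sunday; Jan 2, 1715 is a Wednesday.)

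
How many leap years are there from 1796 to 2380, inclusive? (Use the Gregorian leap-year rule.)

142

Multiples of 4 in [1796,2380]: 147.
Of those, multiples of 100: 6 (not leap unless ÷400).
Multiples of 400: 1.
Leap years = 147 − 6 + 1 = 142.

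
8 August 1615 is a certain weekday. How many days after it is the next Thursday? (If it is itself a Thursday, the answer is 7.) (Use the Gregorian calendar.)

Aug 8, 1615 is a Saturday.
From Saturday to the next Thursday is 5 days.

5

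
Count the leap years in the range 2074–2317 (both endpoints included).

Multiples of 4 in [2074,2317]: 61.
Of those, multiples of 100: 3 (not leap unless ÷400).
Multiples of 400: 0.
Leap years = 61 − 3 + 0 = 58.

58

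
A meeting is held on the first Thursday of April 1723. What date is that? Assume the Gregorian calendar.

April 1, 1723

April 1, 1723 is a Thursday.
The first Thursday is therefore April 1 (same day).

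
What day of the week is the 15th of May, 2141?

Monday

Doomsday rule: the anchor day for the 2100s is Sunday. For year 41: 41÷12 = 3 r 5, and 5÷4 = 1, so 3+5+1 = 9.
Sunday + 9 ≡ Tuesday — that's 2141's doomsday.
In May the doomsday date is May 9.
May 15 is 6 days after May 9; 6 mod 7 = 6, so Tuesday + 6 = Monday.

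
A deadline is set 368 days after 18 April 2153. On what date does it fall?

April 21, 2154

Apr has 30 days: +13 → May 1, 2153 (355 left).
May has 31 days: +31 → Jun 1, 2153 (324 left).
Jun has 30 days: +30 → Jul 1, 2153 (294 left).
Jul has 31 days: +31 → Aug 1, 2153 (263 left).
Aug has 31 days: +31 → Sep 1, 2153 (232 left).
Sep has 30 days: +30 → Oct 1, 2153 (202 left).
Oct has 31 days: +31 → Nov 1, 2153 (171 left).
Nov has 30 days: +30 → Dec 1, 2153 (141 left).
Dec has 31 days: +31 → Jan 1, 2154 (110 left).
Jan has 31 days: +31 → Feb 1, 2154 (79 left).
Feb has 28 days: +28 → Mar 1, 2154 (51 left).
Mar has 31 days: +31 → Apr 1, 2154 (20 left).
+20 → Apr 21, 2154.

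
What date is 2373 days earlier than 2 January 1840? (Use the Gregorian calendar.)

−365 (one year) → Jan 2, 1839 (2008 left).
−365 (one year) → Jan 2, 1838 (1643 left).
−365 (one year) → Jan 2, 1837 (1278 left).
−366 (one year; includes Feb 29, 1836) → Jan 2, 1836 (912 left).
−365 (one year) → Jan 2, 1835 (547 left).
−365 (one year) → Jan 2, 1834 (182 left).
−2 → Dec 31, 1833 (end of Dec, 31 days; 180 left).
−31 → Nov 30, 1833 (end of Nov, 30 days; 149 left).
−30 → Oct 31, 1833 (end of Oct, 31 days; 119 left).
−31 → Sep 30, 1833 (end of Sep, 30 days; 88 left).
−30 → Aug 31, 1833 (end of Aug, 31 days; 58 left).
−31 → Jul 31, 1833 (end of Jul, 31 days; 27 left).
−27 → Jul 4, 1833.

July 4, 1833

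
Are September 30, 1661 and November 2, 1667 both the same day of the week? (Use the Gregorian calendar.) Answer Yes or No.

No

From Sep 30, 1661 to Nov 2, 1667 is 2224 days.
2224 mod 7 = 5, so they are different weekdays.
(Sep 30, 1661 is a Friday; Nov 2, 1667 is a Wednesday.)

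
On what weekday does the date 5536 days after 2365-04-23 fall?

Thursday

Apr 23, 2365 is a Friday.
5536 mod 7 = 6, so 5536 days after a Friday is Friday + 6 = Thursday.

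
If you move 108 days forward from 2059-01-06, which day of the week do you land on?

Thursday

Jan 6, 2059 is a Monday.
108 mod 7 = 3, so 108 days after a Monday is Monday + 3 = Thursday.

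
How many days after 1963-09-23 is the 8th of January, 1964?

Sep 23, 1963 → Oct 23, 1963: 30 days (September has 30).
Oct 23, 1963 → Nov 23, 1963: 31 days (October has 31).
Nov 23, 1963 → Dec 23, 1963: 30 days (November has 30).
Dec 23, 1963 → Jan 8, 1964: 16 days.
Total: 107 days.

107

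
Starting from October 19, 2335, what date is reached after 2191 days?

+366 (one year; includes Feb 29, 2336) → Oct 19, 2336 (1825 left).
+365 (one year) → Oct 19, 2337 (1460 left).
+365 (one year) → Oct 19, 2338 (1095 left).
+365 (one year) → Oct 19, 2339 (730 left).
+366 (one year; includes Feb 29, 2340) → Oct 19, 2340 (364 left).
Oct has 31 days: +13 → Nov 1, 2340 (351 left).
Nov has 30 days: +30 → Dec 1, 2340 (321 left).
Dec has 31 days: +31 → Jan 1, 2341 (290 left).
Jan has 31 days: +31 → Feb 1, 2341 (259 left).
Feb has 28 days: +28 → Mar 1, 2341 (231 left).
Mar has 31 days: +31 → Apr 1, 2341 (200 left).
Apr has 30 days: +30 → May 1, 2341 (170 left).
May has 31 days: +31 → Jun 1, 2341 (139 left).
Jun has 30 days: +30 → Jul 1, 2341 (109 left).
Jul has 31 days: +31 → Aug 1, 2341 (78 left).
Aug has 31 days: +31 → Sep 1, 2341 (47 left).
Sep has 30 days: +30 → Oct 1, 2341 (17 left).
+17 → Oct 18, 2341.

October 18, 2341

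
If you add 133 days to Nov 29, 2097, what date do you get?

April 11, 2098

Nov has 30 days: +2 → Dec 1, 2097 (131 left).
Dec has 31 days: +31 → Jan 1, 2098 (100 left).
Jan has 31 days: +31 → Feb 1, 2098 (69 left).
Feb has 28 days: +28 → Mar 1, 2098 (41 left).
Mar has 31 days: +31 → Apr 1, 2098 (10 left).
+10 → Apr 11, 2098.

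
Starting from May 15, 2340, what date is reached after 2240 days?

+365 (one year) → May 15, 2341 (1875 left).
+365 (one year) → May 15, 2342 (1510 left).
+365 (one year) → May 15, 2343 (1145 left).
+366 (one year; includes Feb 29, 2344) → May 15, 2344 (779 left).
+365 (one year) → May 15, 2345 (414 left).
+365 (one year) → May 15, 2346 (49 left).
May has 31 days: +17 → Jun 1, 2346 (32 left).
Jun has 30 days: +30 → Jul 1, 2346 (2 left).
+2 → Jul 3, 2346.

July 3, 2346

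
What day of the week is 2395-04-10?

Monday

Doomsday rule: the anchor day for the 2300s is Wednesday. For year 95: 95÷12 = 7 r 11, and 11÷4 = 2, so 7+11+2 = 20.
Wednesday + 20 ≡ Tuesday — that's 2395's doomsday.
In April the doomsday date is Apr 4.
Apr 10 is 6 days after Apr 4; 6 mod 7 = 6, so Tuesday + 6 = Monday.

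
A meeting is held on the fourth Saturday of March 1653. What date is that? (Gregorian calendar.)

March 1, 1653 is a Saturday.
The first Saturday is therefore March 1 (same day).
The fourth Saturday is 1 + 3×7 = March 22.

March 22, 1653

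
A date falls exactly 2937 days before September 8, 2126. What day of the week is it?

First find the weekday of Sep 8, 2126. Doomsday rule: the anchor day for the 2100s is Sunday. For year 26: 26÷12 = 2 r 2, and 2÷4 = 0, so 2+2+0 = 4.
Sunday + 4 ≡ Thursday — that's 2126's doomsday.
In September the doomsday date is Sep 5.
Sep 8 is 3 days after Sep 5; 3 mod 7 = 3, so Thursday + 3 = Sunday.
2937 mod 7 = 4, so 2937 days before a Sunday is Sunday − 4 = Wednesday.

Wednesday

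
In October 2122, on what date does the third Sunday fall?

October 1, 2122 is a Thursday.
The first Sunday is therefore October 4 (3 days later).
The third Sunday is 4 + 2×7 = October 18.

October 18, 2122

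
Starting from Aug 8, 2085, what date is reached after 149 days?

January 4, 2086

Aug has 31 days: +24 → Sep 1, 2085 (125 left).
Sep has 30 days: +30 → Oct 1, 2085 (95 left).
Oct has 31 days: +31 → Nov 1, 2085 (64 left).
Nov has 30 days: +30 → Dec 1, 2085 (34 left).
Dec has 31 days: +31 → Jan 1, 2086 (3 left).
+3 → Jan 4, 2086.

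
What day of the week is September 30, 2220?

Doomsday rule: the anchor day for the 2200s is Friday. For year 20: 20÷12 = 1 r 8, and 8÷4 = 2, so 1+8+2 = 11.
Friday + 11 ≡ Tuesday — that's 2220's doomsday.
In September the doomsday date is Sep 5.
Sep 30 is 25 days after Sep 5; 25 mod 7 = 4, so Tuesday + 4 = Saturday.

Saturday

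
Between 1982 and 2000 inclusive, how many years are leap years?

5

Multiples of 4 in [1982,2000]: 5.
Of those, multiples of 100: 1 (not leap unless ÷400).
Multiples of 400: 1.
Leap years = 5 − 1 + 1 = 5.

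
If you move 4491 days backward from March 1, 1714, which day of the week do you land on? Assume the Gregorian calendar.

Sunday

Mar 1, 1714 is a Thursday.
4491 mod 7 = 4, so 4491 days before a Thursday is Thursday − 4 = Sunday.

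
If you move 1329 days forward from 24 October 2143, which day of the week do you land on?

Wednesday

First find the weekday of Oct 24, 2143. Doomsday rule: the anchor day for the 2100s is Sunday. For year 43: 43÷12 = 3 r 7, and 7÷4 = 1, so 3+7+1 = 11.
Sunday + 11 ≡ Thursday — that's 2143's doomsday.
In October the doomsday date is Oct 10.
Oct 24 is 14 days after Oct 10; 14 mod 7 = 0, so Thursday + 0 = Thursday.
1329 mod 7 = 6, so 1329 days after a Thursday is Thursday + 6 = Wednesday.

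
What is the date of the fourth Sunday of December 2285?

December 27, 2285

December 1, 2285 is a Tuesday.
The first Sunday is therefore December 6 (5 days later).
The fourth Sunday is 6 + 3×7 = December 27.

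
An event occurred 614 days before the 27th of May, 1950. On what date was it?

−365 (one year) → May 27, 1949 (249 left).
−27 → Apr 30, 1949 (end of Apr, 30 days; 222 left).
−30 → Mar 31, 1949 (end of Mar, 31 days; 192 left).
−31 → Feb 28, 1949 (end of Feb, 28 days; 161 left).
−28 → Jan 31, 1949 (end of Jan, 31 days; 133 left).
−31 → Dec 31, 1948 (end of Dec, 31 days; 102 left).
−31 → Nov 30, 1948 (end of Nov, 30 days; 71 left).
−30 → Oct 31, 1948 (end of Oct, 31 days; 41 left).
−31 → Sep 30, 1948 (end of Sep, 30 days; 10 left).
−10 → Sep 20, 1948.

September 20, 1948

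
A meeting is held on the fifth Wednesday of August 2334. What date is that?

August 29, 2334

August 1, 2334 is a Wednesday.
The first Wednesday is therefore August 1 (same day).
The fifth Wednesday is 1 + 4×7 = August 29.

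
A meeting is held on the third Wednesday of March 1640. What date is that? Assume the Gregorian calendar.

March 21, 1640

March 1, 1640 is a Thursday.
The first Wednesday is therefore March 7 (6 days later).
The third Wednesday is 7 + 2×7 = March 21.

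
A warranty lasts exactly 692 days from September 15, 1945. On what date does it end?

+365 (one year) → Sep 15, 1946 (327 left).
Sep has 30 days: +16 → Oct 1, 1946 (311 left).
Oct has 31 days: +31 → Nov 1, 1946 (280 left).
Nov has 30 days: +30 → Dec 1, 1946 (250 left).
Dec has 31 days: +31 → Jan 1, 1947 (219 left).
Jan has 31 days: +31 → Feb 1, 1947 (188 left).
Feb has 28 days: +28 → Mar 1, 1947 (160 left).
Mar has 31 days: +31 → Apr 1, 1947 (129 left).
Apr has 30 days: +30 → May 1, 1947 (99 left).
May has 31 days: +31 → Jun 1, 1947 (68 left).
Jun has 30 days: +30 → Jul 1, 1947 (38 left).
Jul has 31 days: +31 → Aug 1, 1947 (7 left).
+7 → Aug 8, 1947.

August 8, 1947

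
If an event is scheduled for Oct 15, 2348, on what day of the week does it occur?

Friday

Doomsday rule: the anchor day for the 2300s is Wednesday. For year 48: 48÷12 = 4 r 0, and 0÷4 = 0, so 4+0+0 = 4.
Wednesday + 4 ≡ Sunday — that's 2348's doomsday.
In October the doomsday date is Oct 10.
Oct 15 is 5 days after Oct 10; 5 mod 7 = 5, so Sunday + 5 = Friday.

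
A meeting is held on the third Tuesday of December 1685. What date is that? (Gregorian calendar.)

December 18, 1685

December 1, 1685 is a Saturday.
The first Tuesday is therefore December 4 (3 days later).
The third Tuesday is 4 + 2×7 = December 18.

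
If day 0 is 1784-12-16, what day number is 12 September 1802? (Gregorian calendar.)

Dec 16, 1784 → Dec 16, 1785: 365 days.
Dec 16, 1785 → Dec 16, 1786: 365 days.
Dec 16, 1786 → Dec 16, 1787: 365 days.
Dec 16, 1787 → Dec 16, 1788: 366 days (Feb 29, 1788 is in that span).
Dec 16, 1788 → Dec 16, 1789: 365 days.
Dec 16, 1789 → Dec 16, 1790: 365 days.
Dec 16, 1790 → Dec 16, 1791: 365 days.
Dec 16, 1791 → Dec 16, 1792: 366 days (Feb 29, 1792 is in that span).
Dec 16, 1792 → Dec 16, 1793: 365 days.
Dec 16, 1793 → Dec 16, 1794: 365 days.
Dec 16, 1794 → Dec 16, 1795: 365 days.
Dec 16, 1795 → Dec 16, 1796: 366 days (Feb 29, 1796 is in that span).
Dec 16, 1796 → Dec 16, 1797: 365 days.
Dec 16, 1797 → Dec 16, 1798: 365 days.
Dec 16, 1798 → Dec 16, 1799: 365 days.
Dec 16, 1799 → Dec 16, 1800: 365 days.
Dec 16, 1800 → Dec 16, 1801: 365 days.
Dec 16, 1801 → Jan 16, 1802: 31 days (December has 31).
Jan 16, 1802 → Feb 16, 1802: 31 days (January has 31).
Feb 16, 1802 → Mar 16, 1802: 28 days (February has 28).
Mar 16, 1802 → Apr 16, 1802: 31 days (March has 31).
Apr 16, 1802 → May 16, 1802: 30 days (April has 30).
May 16, 1802 → Jun 16, 1802: 31 days (May has 31).
Jun 16, 1802 → Jul 16, 1802: 30 days (June has 30).
Jul 16, 1802 → Aug 16, 1802: 31 days (July has 31).
Aug 16, 1802 → Sep 12, 1802: 27 days.
Total: 6478 days.

6478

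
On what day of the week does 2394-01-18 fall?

Doomsday rule: the anchor day for the 2300s is Wednesday. For year 94: 94÷12 = 7 r 10, and 10÷4 = 2, so 7+10+2 = 19.
Wednesday + 19 ≡ Monday — that's 2394's doomsday.
In January the doomsday date is Jan 3 (2394 is not a leap year).
Jan 18 is 15 days after Jan 3; 15 mod 7 = 1, so Monday + 1 = Tuesday.

Tuesday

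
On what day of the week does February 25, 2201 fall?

Doomsday rule: the anchor day for the 2200s is Friday. For year 01: 1÷12 = 0 r 1, and 1÷4 = 0, so 0+1+0 = 1.
Friday + 1 ≡ Saturday — that's 2201's doomsday.
In February the doomsday date is Feb 28 (2201 is not a leap year).
Feb 25 is 3 days before Feb 28; 3 mod 7 = 3, so Saturday − 3 = Wednesday.

Wednesday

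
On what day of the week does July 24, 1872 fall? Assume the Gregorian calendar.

Doomsday rule: the anchor day for the 1800s is Friday. For year 72: 72÷12 = 6 r 0, and 0÷4 = 0, so 6+0+0 = 6.
Friday + 6 ≡ Thursday — that's 1872's doomsday.
In July the doomsday date is Jul 11.
Jul 24 is 13 days after Jul 11; 13 mod 7 = 6, so Thursday + 6 = Wednesday.

Wednesday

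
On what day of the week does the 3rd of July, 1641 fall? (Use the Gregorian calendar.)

Wednesday

Doomsday rule: the anchor day for the 1600s is Tuesday. For year 41: 41÷12 = 3 r 5, and 5÷4 = 1, so 3+5+1 = 9.
Tuesday + 9 ≡ Thursday — that's 1641's doomsday.
In July the doomsday date is Jul 11.
Jul 3 is 8 days before Jul 11; 8 mod 7 = 1, so Thursday − 1 = Wednesday.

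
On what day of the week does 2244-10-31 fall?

Doomsday rule: the anchor day for the 2200s is Friday. For year 44: 44÷12 = 3 r 8, and 8÷4 = 2, so 3+8+2 = 13.
Friday + 13 ≡ Thursday — that's 2244's doomsday.
In October the doomsday date is Oct 10.
Oct 31 is 21 days after Oct 10; 21 mod 7 = 0, so Thursday + 0 = Thursday.

Thursday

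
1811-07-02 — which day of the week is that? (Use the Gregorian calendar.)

Tuesday

January 1, 1811 is a Tuesday.
Jan 1, 1811 → Feb 1, 1811: 31 days (January has 31).
Feb 1, 1811 → Mar 1, 1811: 28 days (February has 28).
Mar 1, 1811 → Apr 1, 1811: 31 days (March has 31).
Apr 1, 1811 → May 1, 1811: 30 days (April has 30).
May 1, 1811 → Jun 1, 1811: 31 days (May has 31).
Jun 1, 1811 → Jul 1, 1811: 30 days (June has 30).
Jul 1, 1811 → Jul 2, 1811: 1 days.
Total: 182 days.
182 mod 7 = 0, so Tuesday + 0 = Tuesday.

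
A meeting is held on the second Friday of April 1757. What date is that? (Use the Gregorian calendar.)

April 8, 1757

April 1, 1757 is a Friday.
The first Friday is therefore April 1 (same day).
The second Friday is 1 + 1×7 = April 8.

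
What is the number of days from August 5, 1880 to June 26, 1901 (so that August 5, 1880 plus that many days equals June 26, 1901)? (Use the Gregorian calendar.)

7629

Aug 5, 1880 → Aug 5, 1881: 365 days.
Aug 5, 1881 → Aug 5, 1882: 365 days.
Aug 5, 1882 → Aug 5, 1883: 365 days.
Aug 5, 1883 → Aug 5, 1884: 366 days (Feb 29, 1884 is in that span).
Aug 5, 1884 → Aug 5, 1885: 365 days.
Aug 5, 1885 → Aug 5, 1886: 365 days.
Aug 5, 1886 → Aug 5, 1887: 365 days.
Aug 5, 1887 → Aug 5, 1888: 366 days (Feb 29, 1888 is in that span).
Aug 5, 1888 → Aug 5, 1889: 365 days.
Aug 5, 1889 → Aug 5, 1890: 365 days.
Aug 5, 1890 → Aug 5, 1891: 365 days.
Aug 5, 1891 → Aug 5, 1892: 366 days (Feb 29, 1892 is in that span).
Aug 5, 1892 → Aug 5, 1893: 365 days.
Aug 5, 1893 → Aug 5, 1894: 365 days.
Aug 5, 1894 → Aug 5, 1895: 365 days.
Aug 5, 1895 → Aug 5, 1896: 366 days (Feb 29, 1896 is in that span).
Aug 5, 1896 → Aug 5, 1897: 365 days.
Aug 5, 1897 → Aug 5, 1898: 365 days.
Aug 5, 1898 → Aug 5, 1899: 365 days.
Aug 5, 1899 → Aug 5, 1900: 365 days.
Aug 5, 1900 → Sep 5, 1900: 31 days (August has 31).
Sep 5, 1900 → Oct 5, 1900: 30 days (September has 30).
Oct 5, 1900 → Nov 5, 1900: 31 days (October has 31).
Nov 5, 1900 → Dec 5, 1900: 30 days (November has 30).
Dec 5, 1900 → Jan 5, 1901: 31 days (December has 31).
Jan 5, 1901 → Feb 5, 1901: 31 days (January has 31).
Feb 5, 1901 → Mar 5, 1901: 28 days (February has 28).
Mar 5, 1901 → Apr 5, 1901: 31 days (March has 31).
Apr 5, 1901 → May 5, 1901: 30 days (April has 30).
May 5, 1901 → Jun 5, 1901: 31 days (May has 31).
Jun 5, 1901 → Jun 26, 1901: 21 days.
Total: 7629 days.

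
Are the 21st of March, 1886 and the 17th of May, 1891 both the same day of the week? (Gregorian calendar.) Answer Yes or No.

Yes

From Mar 21, 1886 to May 17, 1891 is 1883 days.
1883 mod 7 = 0, so they are the same weekday.
(Mar 21, 1886 is a Sunday; May 17, 1891 is a Sunday.)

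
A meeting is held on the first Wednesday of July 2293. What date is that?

July 5, 2293

July 1, 2293 is a Saturday.
The first Wednesday is therefore July 5 (4 days later).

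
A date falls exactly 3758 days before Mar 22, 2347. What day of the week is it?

First find the weekday of Mar 22, 2347. Doomsday rule: the anchor day for the 2300s is Wednesday. For year 47: 47÷12 = 3 r 11, and 11÷4 = 2, so 3+11+2 = 16.
Wednesday + 16 ≡ Friday — that's 2347's doomsday.
In March the doomsday date is Mar 14.
Mar 22 is 8 days after Mar 14; 8 mod 7 = 1, so Friday + 1 = Saturday.
3758 mod 7 = 6, so 3758 days before a Saturday is Saturday − 6 = Sunday.

Sunday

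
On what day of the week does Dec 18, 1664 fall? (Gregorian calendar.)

Thursday

Doomsday rule: the anchor day for the 1600s is Tuesday. For year 64: 64÷12 = 5 r 4, and 4÷4 = 1, so 5+4+1 = 10.
Tuesday + 10 ≡ Friday — that's 1664's doomsday.
In December the doomsday date is Dec 12.
Dec 18 is 6 days after Dec 12; 6 mod 7 = 6, so Friday + 6 = Thursday.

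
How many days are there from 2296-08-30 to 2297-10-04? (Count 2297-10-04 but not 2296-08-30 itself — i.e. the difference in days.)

400

Aug 30, 2296 → Sep 30, 2296: 31 days (August has 31).
Sep 30, 2296 → Oct 30, 2296: 30 days (September has 30).
Oct 30, 2296 → Nov 30, 2296: 31 days (October has 31).
Nov 30, 2296 → Dec 30, 2296: 30 days (November has 30).
Dec 30, 2296 → Jan 30, 2297: 31 days (December has 31).
Jan 30, 2297 → Feb 28, 2297: 29 days (January has 31).
Feb 28, 2297 → Mar 28, 2297: 28 days (February has 28).
Mar 28, 2297 → Apr 28, 2297: 31 days (March has 31).
Apr 28, 2297 → May 28, 2297: 30 days (April has 30).
May 28, 2297 → Jun 28, 2297: 31 days (May has 31).
Jun 28, 2297 → Jul 28, 2297: 30 days (June has 30).
Jul 28, 2297 → Aug 28, 2297: 31 days (July has 31).
Aug 28, 2297 → Sep 28, 2297: 31 days (August has 31).
Sep 28, 2297 → Oct 4, 2297: 6 days.
Total: 400 days.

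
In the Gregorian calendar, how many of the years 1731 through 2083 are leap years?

86

Multiples of 4 in [1731,2083]: 88.
Of those, multiples of 100: 3 (not leap unless ÷400).
Multiples of 400: 1.
Leap years = 88 − 3 + 1 = 86.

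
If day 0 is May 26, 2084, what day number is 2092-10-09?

3058

May 26, 2084 → May 26, 2085: 365 days.
May 26, 2085 → May 26, 2086: 365 days.
May 26, 2086 → May 26, 2087: 365 days.
May 26, 2087 → May 26, 2088: 366 days (Feb 29, 2088 is in that span).
May 26, 2088 → May 26, 2089: 365 days.
May 26, 2089 → May 26, 2090: 365 days.
May 26, 2090 → May 26, 2091: 365 days.
May 26, 2091 → May 26, 2092: 366 days (Feb 29, 2092 is in that span).
May 26, 2092 → Jun 26, 2092: 31 days (May has 31).
Jun 26, 2092 → Jul 26, 2092: 30 days (June has 30).
Jul 26, 2092 → Aug 26, 2092: 31 days (July has 31).
Aug 26, 2092 → Sep 26, 2092: 31 days (August has 31).
Sep 26, 2092 → Oct 9, 2092: 13 days.
Total: 3058 days.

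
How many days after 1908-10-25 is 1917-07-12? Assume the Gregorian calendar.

3182

Oct 25, 1908 → Oct 25, 1909: 365 days.
Oct 25, 1909 → Oct 25, 1910: 365 days.
Oct 25, 1910 → Oct 25, 1911: 365 days.
Oct 25, 1911 → Oct 25, 1912: 366 days (Feb 29, 1912 is in that span).
Oct 25, 1912 → Oct 25, 1913: 365 days.
Oct 25, 1913 → Oct 25, 1914: 365 days.
Oct 25, 1914 → Oct 25, 1915: 365 days.
Oct 25, 1915 → Oct 25, 1916: 366 days (Feb 29, 1916 is in that span).
Oct 25, 1916 → Nov 25, 1916: 31 days (October has 31).
Nov 25, 1916 → Dec 25, 1916: 30 days (November has 30).
Dec 25, 1916 → Jan 25, 1917: 31 days (December has 31).
Jan 25, 1917 → Feb 25, 1917: 31 days (January has 31).
Feb 25, 1917 → Mar 25, 1917: 28 days (February has 28).
Mar 25, 1917 → Apr 25, 1917: 31 days (March has 31).
Apr 25, 1917 → May 25, 1917: 30 days (April has 30).
May 25, 1917 → Jun 25, 1917: 31 days (May has 31).
Jun 25, 1917 → Jul 12, 1917: 17 days.
Total: 3182 days.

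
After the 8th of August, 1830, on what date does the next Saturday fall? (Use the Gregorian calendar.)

Aug 8, 1830 is a Sunday.
From Sunday to the next Saturday is 6 days.
Aug 8, 1830 + 6 = Aug 14, 1830.

August 14, 1830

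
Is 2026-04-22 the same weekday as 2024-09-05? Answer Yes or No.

No

From Sep 5, 2024 to Apr 22, 2026 is 594 days.
594 mod 7 = 6, so they are different weekdays.
(Sep 5, 2024 is a Thursday; Apr 22, 2026 is a Wednesday.)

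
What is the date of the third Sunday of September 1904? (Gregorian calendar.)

September 18, 1904

September 1, 1904 is a Thursday.
The first Sunday is therefore September 4 (3 days later).
The third Sunday is 4 + 2×7 = September 18.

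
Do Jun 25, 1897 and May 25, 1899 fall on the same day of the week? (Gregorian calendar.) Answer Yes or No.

From Jun 25, 1897 to May 25, 1899 is 699 days.
699 mod 7 = 6, so they are different weekdays.
(Jun 25, 1897 is a Friday; May 25, 1899 is a Thursday.)

No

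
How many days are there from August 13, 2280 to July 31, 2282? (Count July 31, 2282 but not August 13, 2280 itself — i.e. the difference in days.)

717

Aug 13, 2280 → Aug 13, 2281: 365 days.
Aug 13, 2281 → Sep 13, 2281: 31 days (August has 31).
Sep 13, 2281 → Oct 13, 2281: 30 days (September has 30).
Oct 13, 2281 → Nov 13, 2281: 31 days (October has 31).
Nov 13, 2281 → Dec 13, 2281: 30 days (November has 30).
Dec 13, 2281 → Jan 13, 2282: 31 days (December has 31).
Jan 13, 2282 → Feb 13, 2282: 31 days (January has 31).
Feb 13, 2282 → Mar 13, 2282: 28 days (February has 28).
Mar 13, 2282 → Apr 13, 2282: 31 days (March has 31).
Apr 13, 2282 → May 13, 2282: 30 days (April has 30).
May 13, 2282 → Jun 13, 2282: 31 days (May has 31).
Jun 13, 2282 → Jul 13, 2282: 30 days (June has 30).
Jul 13, 2282 → Jul 31, 2282: 18 days.
Total: 717 days.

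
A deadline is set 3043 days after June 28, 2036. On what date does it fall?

+365 (one year) → Jun 28, 2037 (2678 left).
+365 (one year) → Jun 28, 2038 (2313 left).
+365 (one year) → Jun 28, 2039 (1948 left).
+366 (one year; includes Feb 29, 2040) → Jun 28, 2040 (1582 left).
+365 (one year) → Jun 28, 2041 (1217 left).
+365 (one year) → Jun 28, 2042 (852 left).
+365 (one year) → Jun 28, 2043 (487 left).
+366 (one year; includes Feb 29, 2044) → Jun 28, 2044 (121 left).
Jun has 30 days: +3 → Jul 1, 2044 (118 left).
Jul has 31 days: +31 → Aug 1, 2044 (87 left).
Aug has 31 days: +31 → Sep 1, 2044 (56 left).
Sep has 30 days: +30 → Oct 1, 2044 (26 left).
+26 → Oct 27, 2044.

October 27, 2044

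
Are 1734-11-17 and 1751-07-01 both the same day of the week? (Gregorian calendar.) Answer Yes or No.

No

From Nov 17, 1734 to Jul 1, 1751 is 6070 days.
6070 mod 7 = 1, so they are different weekdays.
(Nov 17, 1734 is a Wednesday; Jul 1, 1751 is a Thursday.)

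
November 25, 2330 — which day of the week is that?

Doomsday rule: the anchor day for the 2300s is Wednesday. For year 30: 30÷12 = 2 r 6, and 6÷4 = 1, so 2+6+1 = 9.
Wednesday + 9 ≡ Friday — that's 2330's doomsday.
In November the doomsday date is Nov 7.
Nov 25 is 18 days after Nov 7; 18 mod 7 = 4, so Friday + 4 = Tuesday.

Tuesday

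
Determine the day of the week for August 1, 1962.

January 1, 1962 is a Monday.
Jan 1, 1962 → Feb 1, 1962: 31 days (January has 31).
Feb 1, 1962 → Mar 1, 1962: 28 days (February has 28).
Mar 1, 1962 → Apr 1, 1962: 31 days (March has 31).
Apr 1, 1962 → May 1, 1962: 30 days (April has 30).
May 1, 1962 → Jun 1, 1962: 31 days (May has 31).
Jun 1, 1962 → Jul 1, 1962: 30 days (June has 30).
Jul 1, 1962 → Aug 1, 1962: 31 days.
Total: 212 days.
212 mod 7 = 2, so Monday + 2 = Wednesday.

Wednesday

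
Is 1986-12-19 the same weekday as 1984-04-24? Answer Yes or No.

No

From Apr 24, 1984 to Dec 19, 1986 is 969 days.
969 mod 7 = 3, so they are different weekdays.
(Apr 24, 1984 is a Tuesday; Dec 19, 1986 is a Friday.)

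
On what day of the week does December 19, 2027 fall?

Doomsday rule: the anchor day for the 2000s is Tuesday. For year 27: 27÷12 = 2 r 3, and 3÷4 = 0, so 2+3+0 = 5.
Tuesday + 5 ≡ Sunday — that's 2027's doomsday.
In December the doomsday date is Dec 12.
Dec 19 is 7 days after Dec 12; 7 mod 7 = 0, so Sunday + 0 = Sunday.

Sunday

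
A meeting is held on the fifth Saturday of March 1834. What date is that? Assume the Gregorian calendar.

March 1, 1834 is a Saturday.
The first Saturday is therefore March 1 (same day).
The fifth Saturday is 1 + 4×7 = March 29.

March 29, 1834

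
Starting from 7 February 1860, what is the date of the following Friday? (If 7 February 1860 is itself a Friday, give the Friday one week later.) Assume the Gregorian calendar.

Feb 7, 1860 is a Tuesday.
From Tuesday to the next Friday is 3 days.
Feb 7, 1860 + 3 = Feb 10, 1860.

February 10, 1860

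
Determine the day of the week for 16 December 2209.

January 1, 2209 is a Sunday.
Jan 1, 2209 → Feb 1, 2209: 31 days (January has 31).
Feb 1, 2209 → Mar 1, 2209: 28 days (February has 28).
Mar 1, 2209 → Apr 1, 2209: 31 days (March has 31).
Apr 1, 2209 → May 1, 2209: 30 days (April has 30).
May 1, 2209 → Jun 1, 2209: 31 days (May has 31).
Jun 1, 2209 → Jul 1, 2209: 30 days (June has 30).
Jul 1, 2209 → Aug 1, 2209: 31 days (July has 31).
Aug 1, 2209 → Sep 1, 2209: 31 days (August has 31).
Sep 1, 2209 → Oct 1, 2209: 30 days (September has 30).
Oct 1, 2209 → Nov 1, 2209: 31 days (October has 31).
Nov 1, 2209 → Dec 1, 2209: 30 days (November has 30).
Dec 1, 2209 → Dec 16, 2209: 15 days.
Total: 349 days.
349 mod 7 = 6, so Sunday + 6 = Saturday.

Saturday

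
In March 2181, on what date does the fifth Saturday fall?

March 1, 2181 is a Thursday.
The first Saturday is therefore March 3 (2 days later).
The fifth Saturday is 3 + 4×7 = March 31.

March 31, 2181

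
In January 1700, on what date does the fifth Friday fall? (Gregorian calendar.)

January 29, 1700

January 1, 1700 is a Friday.
The first Friday is therefore January 1 (same day).
The fifth Friday is 1 + 4×7 = January 29.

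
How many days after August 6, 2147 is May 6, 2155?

Aug 6, 2147 → Aug 6, 2148: 366 days (Feb 29, 2148 is in that span).
Aug 6, 2148 → Aug 6, 2149: 365 days.
Aug 6, 2149 → Aug 6, 2150: 365 days.
Aug 6, 2150 → Aug 6, 2151: 365 days.
Aug 6, 2151 → Aug 6, 2152: 366 days (Feb 29, 2152 is in that span).
Aug 6, 2152 → Aug 6, 2153: 365 days.
Aug 6, 2153 → Aug 6, 2154: 365 days.
Aug 6, 2154 → Sep 6, 2154: 31 days (August has 31).
Sep 6, 2154 → Oct 6, 2154: 30 days (September has 30).
Oct 6, 2154 → Nov 6, 2154: 31 days (October has 31).
Nov 6, 2154 → Dec 6, 2154: 30 days (November has 30).
Dec 6, 2154 → Jan 6, 2155: 31 days (December has 31).
Jan 6, 2155 → Feb 6, 2155: 31 days (January has 31).
Feb 6, 2155 → Mar 6, 2155: 28 days (February has 28).
Mar 6, 2155 → Apr 6, 2155: 31 days (March has 31).
Apr 6, 2155 → May 6, 2155: 30 days.
Total: 2830 days.

2830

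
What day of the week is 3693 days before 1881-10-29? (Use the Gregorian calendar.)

Oct 29, 1881 is a Saturday.
3693 mod 7 = 4, so 3693 days before a Saturday is Saturday − 4 = Tuesday.

Tuesday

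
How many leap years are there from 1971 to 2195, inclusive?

55

Multiples of 4 in [1971,2195]: 56.
Of those, multiples of 100: 2 (not leap unless ÷400).
Multiples of 400: 1.
Leap years = 56 − 2 + 1 = 55.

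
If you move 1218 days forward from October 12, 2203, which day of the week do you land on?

First find the weekday of Oct 12, 2203. Doomsday rule: the anchor day for the 2200s is Friday. For year 03: 3÷12 = 0 r 3, and 3÷4 = 0, so 0+3+0 = 3.
Friday + 3 ≡ Monday — that's 2203's doomsday.
In October the doomsday date is Oct 10.
Oct 12 is 2 days after Oct 10; 2 mod 7 = 2, so Monday + 2 = Wednesday.
1218 mod 7 = 0, so 1218 days after a Wednesday is Wednesday + 0 = Wednesday.

Wednesday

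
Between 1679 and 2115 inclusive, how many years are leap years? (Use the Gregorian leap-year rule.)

Multiples of 4 in [1679,2115]: 109.
Of those, multiples of 100: 5 (not leap unless ÷400).
Multiples of 400: 1.
Leap years = 109 − 5 + 1 = 105.

105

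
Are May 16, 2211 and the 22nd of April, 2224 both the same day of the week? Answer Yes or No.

From May 16, 2211 to Apr 22, 2224 is 4725 days.
4725 mod 7 = 0, so they are the same weekday.
(May 16, 2211 is a Thursday; Apr 22, 2224 is a Thursday.)

Yes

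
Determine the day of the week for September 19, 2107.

Monday

January 1, 2107 is a Saturday.
Jan 1, 2107 → Feb 1, 2107: 31 days (January has 31).
Feb 1, 2107 → Mar 1, 2107: 28 days (February has 28).
Mar 1, 2107 → Apr 1, 2107: 31 days (March has 31).
Apr 1, 2107 → May 1, 2107: 30 days (April has 30).
May 1, 2107 → Jun 1, 2107: 31 days (May has 31).
Jun 1, 2107 → Jul 1, 2107: 30 days (June has 30).
Jul 1, 2107 → Aug 1, 2107: 31 days (July has 31).
Aug 1, 2107 → Sep 1, 2107: 31 days (August has 31).
Sep 1, 2107 → Sep 19, 2107: 18 days.
Total: 261 days.
261 mod 7 = 2, so Saturday + 2 = Monday.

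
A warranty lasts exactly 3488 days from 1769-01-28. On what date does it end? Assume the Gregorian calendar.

August 17, 1778

+365 (one year) → Jan 28, 1770 (3123 left).
+365 (one year) → Jan 28, 1771 (2758 left).
+365 (one year) → Jan 28, 1772 (2393 left).
+366 (one year; includes Feb 29, 1772) → Jan 28, 1773 (2027 left).
+365 (one year) → Jan 28, 1774 (1662 left).
+365 (one year) → Jan 28, 1775 (1297 left).
+365 (one year) → Jan 28, 1776 (932 left).
+366 (one year; includes Feb 29, 1776) → Jan 28, 1777 (566 left).
+365 (one year) → Jan 28, 1778 (201 left).
Jan has 31 days: +4 → Feb 1, 1778 (197 left).
Feb has 28 days: +28 → Mar 1, 1778 (169 left).
Mar has 31 days: +31 → Apr 1, 1778 (138 left).
Apr has 30 days: +30 → May 1, 1778 (108 left).
May has 31 days: +31 → Jun 1, 1778 (77 left).
Jun has 30 days: +30 → Jul 1, 1778 (47 left).
Jul has 31 days: +31 → Aug 1, 1778 (16 left).
+16 → Aug 17, 1778.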